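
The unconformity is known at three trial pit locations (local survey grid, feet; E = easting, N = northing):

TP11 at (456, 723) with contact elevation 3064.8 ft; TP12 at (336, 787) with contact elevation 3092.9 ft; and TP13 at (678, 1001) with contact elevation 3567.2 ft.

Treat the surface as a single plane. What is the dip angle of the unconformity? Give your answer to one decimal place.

Two edge vectors: TP11→TP12 = (-120, 64, 28.1), TP11→TP13 = (222, 278, 502.4).
Normal n = (TP11→TP12) × (TP11→TP13) = (24341.8, 66526.2, -47568).
So ∂z/∂E = −n_x/n_z = 0.51173 and ∂z/∂N = −n_y/n_z = 1.39855.
Gradient magnitude |∇z| = √(a² + b²) = √(0.26186 + 1.95594) = 1.48923.
True dip = arctan(1.48923) = 56.1°, dipping toward SSW (azimuth ≈ 200°).

56.1°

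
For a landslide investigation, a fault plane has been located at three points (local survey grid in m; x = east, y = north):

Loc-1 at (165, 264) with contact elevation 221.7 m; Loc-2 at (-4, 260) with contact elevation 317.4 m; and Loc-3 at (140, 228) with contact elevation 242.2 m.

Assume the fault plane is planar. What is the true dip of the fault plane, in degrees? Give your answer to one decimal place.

30.5°

Two edge vectors: Loc-1→Loc-2 = (-169, -4, 95.7), Loc-1→Loc-3 = (-25, -36, 20.5).
Normal n = (Loc-1→Loc-2) × (Loc-1→Loc-3) = (3363.2, 1072, 5984).
So ∂z/∂x = −n_x/n_z = −0.56203 and ∂z/∂y = −n_y/n_z = −0.17914.
Gradient magnitude |∇z| = √(a² + b²) = √(0.31588 + 0.03209) = 0.58989.
True dip = arctan(0.58989) = 30.5°, dipping toward ENE (azimuth ≈ 072°).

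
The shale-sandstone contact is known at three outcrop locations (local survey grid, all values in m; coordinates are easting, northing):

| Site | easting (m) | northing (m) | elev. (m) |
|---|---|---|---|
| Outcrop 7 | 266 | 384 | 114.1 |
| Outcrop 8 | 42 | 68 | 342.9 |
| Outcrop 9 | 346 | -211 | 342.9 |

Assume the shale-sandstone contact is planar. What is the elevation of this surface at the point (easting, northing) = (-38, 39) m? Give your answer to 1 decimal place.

Let the plane be z = a·easting + b·northing + c.
Outcrop 8−Outcrop 7: −224a − 316b = 228.8;  Outcrop 9−Outcrop 7: 80a − 595b = 228.8.
Solving gives a = −0.40259, b = −0.43867.
Then c = 114.1 − a·266 − b·384 = 389.64.
At (-38, 39): z = 15.3 − 17.1 + 389.64 = 387.8 m.

387.8 m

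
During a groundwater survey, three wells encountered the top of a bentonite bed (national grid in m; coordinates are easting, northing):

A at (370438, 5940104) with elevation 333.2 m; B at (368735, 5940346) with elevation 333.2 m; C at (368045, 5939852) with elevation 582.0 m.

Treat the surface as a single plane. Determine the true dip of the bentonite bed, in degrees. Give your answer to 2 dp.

Two edge vectors: A→B = (-1703, 242, 0), A→C = (-2393, -252, 248.8).
Normal n = (A→B) × (A→C) = (60209.6, 423706.4, 1008262).
So ∂z/∂easting = −n_x/n_z = −0.05972 and ∂z/∂northing = −n_y/n_z = −0.42023.
Gradient magnitude |∇z| = √(a² + b²) = √(0.00357 + 0.17660) = 0.42446.
True dip = arctan(0.42446) = 23.00°, dipping toward N (azimuth ≈ 008°).

23.00°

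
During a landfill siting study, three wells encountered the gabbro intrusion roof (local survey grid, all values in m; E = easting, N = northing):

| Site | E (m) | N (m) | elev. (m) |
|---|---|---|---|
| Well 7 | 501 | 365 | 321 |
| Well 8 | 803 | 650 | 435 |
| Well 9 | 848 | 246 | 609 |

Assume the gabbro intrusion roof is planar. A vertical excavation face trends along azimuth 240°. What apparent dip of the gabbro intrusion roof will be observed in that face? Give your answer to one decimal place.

Let the plane be z = a·E + b·N + c.
Well 8−Well 7: 302a + 285b = 114;  Well 9−Well 7: 347a − 119b = 288.
Solving gives a = 0.70937, b = −0.35168.
Unit vector along 240° is (sin 240°, cos 240°) = (-0.8660, -0.5000).
Slope in that direction = a·(-0.8660) + b·(-0.5000) = −0.43849.
Apparent dip = arctan|0.43849| = 23.7° (true dip is 38.4°, so apparent ≤ true as expected).

23.7°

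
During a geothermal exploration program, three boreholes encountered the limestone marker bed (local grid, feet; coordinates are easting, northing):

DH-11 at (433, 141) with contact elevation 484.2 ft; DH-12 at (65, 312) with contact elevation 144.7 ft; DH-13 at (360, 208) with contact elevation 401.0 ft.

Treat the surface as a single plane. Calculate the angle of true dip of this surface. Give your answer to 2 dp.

40.31°

Let the plane be z = a·easting + b·northing + c.
DH-12−DH-11: −368a + 171b = −339.5;  DH-13−DH-11: −73a + 67b = −83.2.
Solving gives a = 0.69985, b = −0.47927.
Gradient magnitude |∇z| = √(a² + b²) = √(0.48979 + 0.22970) = 0.84823.
True dip = arctan(0.84823) = 40.31°, dipping toward NW (azimuth ≈ 304°).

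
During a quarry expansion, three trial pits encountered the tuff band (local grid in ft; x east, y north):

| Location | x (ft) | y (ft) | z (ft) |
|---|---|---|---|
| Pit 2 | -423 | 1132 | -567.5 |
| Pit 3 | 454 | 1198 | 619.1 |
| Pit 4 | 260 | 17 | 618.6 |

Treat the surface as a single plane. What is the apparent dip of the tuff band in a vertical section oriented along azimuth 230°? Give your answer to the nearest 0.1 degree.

42.1°

Let the plane be z = a·x + b·y + c.
Pit 3−Pit 2: 877a + 66b = 1186.6;  Pit 4−Pit 2: 683a − 1115b = 1186.1.
Solving gives a = 1.36993, b = −0.22461.
Unit vector along 230° is (sin 230°, cos 230°) = (-0.7660, -0.6428).
Slope in that direction = a·(-0.7660) + b·(-0.6428) = −0.90505.
Apparent dip = arctan|0.90505| = 42.1° (true dip is 54.2°, so apparent ≤ true as expected).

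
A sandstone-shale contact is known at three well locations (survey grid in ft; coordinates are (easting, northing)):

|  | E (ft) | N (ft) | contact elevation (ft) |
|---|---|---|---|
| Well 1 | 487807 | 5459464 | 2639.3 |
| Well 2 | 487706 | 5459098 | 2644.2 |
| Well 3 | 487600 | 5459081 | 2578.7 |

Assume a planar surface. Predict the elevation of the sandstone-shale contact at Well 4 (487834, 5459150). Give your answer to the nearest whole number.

2717 ft

Two edge vectors: Well 1→Well 2 = (-101, -366, 4.9), Well 1→Well 3 = (-207, -383, -60.6).
Normal n = (Well 1→Well 2) × (Well 1→Well 3) = (24056.3, -7134.9, -37079).
So ∂z/∂E = −n_x/n_z = 0.64878503 and ∂z/∂N = −n_y/n_z = −0.19242428.
Intercept c from Well 1: 2639.3 − 316481.88 + 1050533.45 = 736690.87.
At (487834, 5459150): z = 316499.4 − 1050473.0 + 736690.87 = 2717.2 ft.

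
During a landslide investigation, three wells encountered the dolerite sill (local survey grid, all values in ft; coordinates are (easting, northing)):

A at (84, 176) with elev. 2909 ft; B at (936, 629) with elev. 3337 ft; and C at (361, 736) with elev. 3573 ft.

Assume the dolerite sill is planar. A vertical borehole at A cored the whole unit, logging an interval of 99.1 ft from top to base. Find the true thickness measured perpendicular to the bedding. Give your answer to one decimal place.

60.9 ft

Let the plane be z = a·E + b·N + c.
B−A: 852a + 453b = 428;  C−A: 277a + 560b = 664.
Solving gives a = −0.17379, b = 1.27168.
|∇z| = √(a²+b²) = 1.28350, so dip δ = arctan(1.28350) = 52.08°.
True thickness = vertical thickness × cos δ = 99.1 × cos 52.08° = 60.9 ft.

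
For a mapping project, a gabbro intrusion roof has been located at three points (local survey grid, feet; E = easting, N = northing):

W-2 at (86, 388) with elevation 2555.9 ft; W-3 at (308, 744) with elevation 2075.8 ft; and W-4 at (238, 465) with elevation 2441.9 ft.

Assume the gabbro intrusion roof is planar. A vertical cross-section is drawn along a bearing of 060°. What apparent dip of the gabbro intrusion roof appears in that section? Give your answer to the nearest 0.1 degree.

Let the plane be z = a·E + b·N + c.
W-3−W-2: 222a + 356b = −480.1;  W-4−W-2: 152a + 77b = −114.
Solving gives a = −0.09769, b = −1.28768.
Unit vector along 060° is (sin 60°, cos 60°) = (0.8660, 0.5000).
Slope in that direction = a·(0.8660) + b·(0.5000) = −0.72844.
Apparent dip = arctan|0.72844| = 36.1° (true dip is 52.2°, so apparent ≤ true as expected).

36.1°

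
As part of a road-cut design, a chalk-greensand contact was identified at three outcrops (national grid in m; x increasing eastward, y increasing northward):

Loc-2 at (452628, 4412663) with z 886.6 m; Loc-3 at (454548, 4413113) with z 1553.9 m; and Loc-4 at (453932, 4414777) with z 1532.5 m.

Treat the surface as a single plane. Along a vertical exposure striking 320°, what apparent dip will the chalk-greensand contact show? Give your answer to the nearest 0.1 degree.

7.2°

Let the plane be z = a·x + b·y + c.
Loc-3−Loc-2: 1920a + 450b = 667.3;  Loc-4−Loc-2: 1304a + 2114b = 645.9.
Solving gives a = 0.32258, b = 0.10656.
Unit vector along 320° is (sin 320°, cos 320°) = (-0.6428, 0.7660).
Slope in that direction = a·(-0.6428) + b·(0.7660) = −0.12572.
Apparent dip = arctan|0.12572| = 7.2° (true dip is 18.8°, so apparent ≤ true as expected).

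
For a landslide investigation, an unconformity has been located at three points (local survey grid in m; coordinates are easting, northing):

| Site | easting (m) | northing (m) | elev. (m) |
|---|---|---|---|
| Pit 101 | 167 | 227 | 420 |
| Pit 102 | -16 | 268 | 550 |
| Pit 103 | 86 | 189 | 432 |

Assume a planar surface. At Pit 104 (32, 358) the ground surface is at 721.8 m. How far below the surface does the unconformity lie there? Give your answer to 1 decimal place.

124.2 m

Two edge vectors: Pit 101→Pit 102 = (-183, 41, 130), Pit 101→Pit 103 = (-81, -38, 12).
Normal n = (Pit 101→Pit 102) × (Pit 101→Pit 103) = (5432, -8334, 10275).
So ∂z/∂easting = −n_x/n_z = −0.52866 and ∂z/∂northing = −n_y/n_z = 0.81109.
Intercept c from Pit 101: 420 + 88.29 − 184.12 = 324.17.
At (32, 358): z_contact = −16.92 + 290.37 + 324.17 = 597.62 m.
Depth below ground = 721.8 − 597.62 = 124.2 m.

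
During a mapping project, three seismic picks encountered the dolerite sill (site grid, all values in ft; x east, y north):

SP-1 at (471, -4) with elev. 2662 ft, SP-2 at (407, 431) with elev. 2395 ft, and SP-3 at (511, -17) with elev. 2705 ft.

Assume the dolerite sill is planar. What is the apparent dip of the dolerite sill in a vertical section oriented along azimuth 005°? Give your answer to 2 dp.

21.63°

Let the plane be z = a·x + b·y + c.
SP-2−SP-1: −64a + 435b = −267;  SP-3−SP-1: 40a − 13b = 43.
Solving gives a = 0.91948, b = −0.47851.
Unit vector along 005° is (sin 5°, cos 5°) = (0.0872, 0.9962).
Slope in that direction = a·(0.0872) + b·(0.9962) = −0.39655.
Apparent dip = arctan|0.39655| = 21.63° (true dip is 46.0°, so apparent ≤ true as expected).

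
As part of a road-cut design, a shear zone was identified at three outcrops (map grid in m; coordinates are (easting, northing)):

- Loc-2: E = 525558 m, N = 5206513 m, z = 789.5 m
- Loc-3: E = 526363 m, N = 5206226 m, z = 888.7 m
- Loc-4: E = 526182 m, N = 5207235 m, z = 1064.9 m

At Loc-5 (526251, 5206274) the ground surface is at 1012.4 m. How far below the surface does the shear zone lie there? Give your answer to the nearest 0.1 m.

135.8 m

Let the plane be z = a·E + b·N + c.
Loc-3−Loc-2: 805a − 287b = 99.2;  Loc-4−Loc-2: 624a + 722b = 275.4.
Solving gives a = 0.198162036, b = 0.210175747.
Then c = 789.5 − a·525558 − b·5206513 = −1197638.90.
At (526251, 5206274): z_contact = 104282.97 + 1094232.53 − 1197638.90 = 876.59 m.
Depth below ground = 1012.4 − 876.59 = 135.8 m.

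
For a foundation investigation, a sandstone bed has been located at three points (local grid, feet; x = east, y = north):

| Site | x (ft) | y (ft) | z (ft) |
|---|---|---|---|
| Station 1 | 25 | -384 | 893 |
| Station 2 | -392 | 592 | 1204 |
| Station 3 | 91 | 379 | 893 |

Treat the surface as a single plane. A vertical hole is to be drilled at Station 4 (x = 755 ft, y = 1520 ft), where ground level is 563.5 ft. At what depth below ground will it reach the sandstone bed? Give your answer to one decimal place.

Let the plane be z = a·x + b·y + c.
Station 2−Station 1: −417a + 976b = 311;  Station 3−Station 1: 66a + 763b = 0.
Solving gives a = −0.620233, b = 0.053651.
Then c = 893 − a·25 − b·-384 = 929.11.
At (755, 1520): z_contact = −468.28 + 81.55 + 929.11 = 542.38 ft.
Depth below ground = 563.5 − 542.38 = 21.1 ft.

21.1 ft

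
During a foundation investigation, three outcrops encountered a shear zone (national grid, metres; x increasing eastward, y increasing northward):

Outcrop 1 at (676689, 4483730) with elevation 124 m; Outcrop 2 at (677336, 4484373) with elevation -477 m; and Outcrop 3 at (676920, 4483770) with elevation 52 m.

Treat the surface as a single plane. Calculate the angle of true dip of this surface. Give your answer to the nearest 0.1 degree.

37.7°

Two edge vectors: Outcrop 1→Outcrop 2 = (647, 643, -601), Outcrop 1→Outcrop 3 = (231, 40, -72).
Normal n = (Outcrop 1→Outcrop 2) × (Outcrop 1→Outcrop 3) = (-22256, -92247, -122653).
So ∂z/∂x = −n_x/n_z = −0.18145 and ∂z/∂y = −n_y/n_z = −0.75210.
Gradient magnitude |∇z| = √(a² + b²) = √(0.03293 + 0.56565) = 0.77368.
True dip = arctan(0.77368) = 37.7°, dipping toward NNE (azimuth ≈ 014°).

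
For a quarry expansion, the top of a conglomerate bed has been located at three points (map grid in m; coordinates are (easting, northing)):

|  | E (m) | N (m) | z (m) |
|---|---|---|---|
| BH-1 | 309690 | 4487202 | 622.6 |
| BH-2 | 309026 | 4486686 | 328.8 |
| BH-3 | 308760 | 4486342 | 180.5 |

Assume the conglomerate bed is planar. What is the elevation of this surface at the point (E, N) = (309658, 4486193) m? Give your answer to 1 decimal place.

Let the plane be z = a·E + b·N + c.
BH-2−BH-1: −664a − 516b = −293.8;  BH-3−BH-1: −930a − 860b = −442.1.
Solving gives a = 0.269245283, b = 0.222909171.
Then c = 622.6 − a·309690 − b·4487202 = −1082998.45.
At (309658, 4486193): z = 83374.0 + 1000013.6 − 1082998.45 = 389.1 m.

389.1 m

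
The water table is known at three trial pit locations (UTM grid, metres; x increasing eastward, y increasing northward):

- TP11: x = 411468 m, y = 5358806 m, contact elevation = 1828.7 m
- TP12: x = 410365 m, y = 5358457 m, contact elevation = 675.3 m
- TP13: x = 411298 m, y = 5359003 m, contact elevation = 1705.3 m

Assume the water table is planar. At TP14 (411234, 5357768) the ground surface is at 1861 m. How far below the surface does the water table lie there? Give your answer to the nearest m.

Two edge vectors: TP11→TP12 = (-1103, -349, -1153.4), TP11→TP13 = (-170, 197, -123.4).
Normal n = (TP11→TP12) × (TP11→TP13) = (270286.4, 59967.8, -276621).
So ∂z/∂x = −n_x/n_z = 0.97710008 and ∂z/∂y = −n_y/n_z = 0.21678687.
Intercept c from TP11: 1828.7 − 402045.41 − 1161718.76 = −1561935.48.
At (411234, 5357768): z_contact = 401816.8 + 1161493.7 − 1561935.48 = 1375.0 m.
Depth below ground = 1861 − 1375.0 = 486 m.

486 m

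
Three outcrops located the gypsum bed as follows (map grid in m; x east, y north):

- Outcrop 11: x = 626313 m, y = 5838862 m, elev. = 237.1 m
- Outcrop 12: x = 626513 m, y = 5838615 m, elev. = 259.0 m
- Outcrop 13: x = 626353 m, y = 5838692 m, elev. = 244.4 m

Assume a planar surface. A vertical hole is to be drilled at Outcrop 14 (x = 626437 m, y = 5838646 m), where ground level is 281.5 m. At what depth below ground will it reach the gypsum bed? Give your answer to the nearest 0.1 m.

29.3 m

Two edge vectors: Outcrop 11→Outcrop 12 = (200, -247, 21.9), Outcrop 11→Outcrop 13 = (40, -170, 7.3).
Normal n = (Outcrop 11→Outcrop 12) × (Outcrop 11→Outcrop 13) = (1919.9, -584, -24120).
So ∂z/∂x = −n_x/n_z = 0.079597844 and ∂z/∂y = −n_y/n_z = −0.024212272.
Intercept c from Outcrop 11: 237.1 − 49853.16 + 141372.11 = 91756.05.
At (626437, 5838646): z_contact = 49863.03 − 141366.88 + 91756.05 = 252.20 m.
Depth below ground = 281.5 − 252.20 = 29.3 m.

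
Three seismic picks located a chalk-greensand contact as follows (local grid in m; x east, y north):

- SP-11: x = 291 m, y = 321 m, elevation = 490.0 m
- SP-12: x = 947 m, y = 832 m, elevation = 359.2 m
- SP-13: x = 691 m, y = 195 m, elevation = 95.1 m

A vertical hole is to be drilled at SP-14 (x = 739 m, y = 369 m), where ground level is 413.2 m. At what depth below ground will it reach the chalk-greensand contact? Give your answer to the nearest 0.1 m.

Let the plane be z = a·x + b·y + c.
SP-12−SP-11: 656a + 511b = −130.8;  SP-13−SP-11: 400a − 126b = −394.9.
Solving gives a = −0.76039, b = 0.72019.
Then c = 490 − a·291 − b·321 = 480.09.
At (739, 369): z_contact = −561.93 + 265.75 + 480.09 = 183.91 m.
Depth below ground = 413.2 − 183.91 = 229.3 m.

229.3 m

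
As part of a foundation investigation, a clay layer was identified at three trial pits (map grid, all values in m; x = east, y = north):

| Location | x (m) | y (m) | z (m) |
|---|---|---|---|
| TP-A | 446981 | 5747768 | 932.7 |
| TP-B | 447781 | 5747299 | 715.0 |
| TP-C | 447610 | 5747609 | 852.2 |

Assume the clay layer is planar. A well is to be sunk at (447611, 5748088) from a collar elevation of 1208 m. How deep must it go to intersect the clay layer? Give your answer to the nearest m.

149 m

Let the plane be z = a·x + b·y + c.
TP-B−TP-A: 800a − 469b = −217.7;  TP-C−TP-A: 629a − 159b = −80.5.
Solving gives a = −0.01871383, b = 0.43225785.
Then c = 932.7 − a·446981 − b·5747768 = −2475220.43.
At (447611, 5748088): z_contact = −8376.5 + 2484656.2 − 2475220.43 = 1059.2 m.
Depth below ground = 1208 − 1059.2 = 149 m.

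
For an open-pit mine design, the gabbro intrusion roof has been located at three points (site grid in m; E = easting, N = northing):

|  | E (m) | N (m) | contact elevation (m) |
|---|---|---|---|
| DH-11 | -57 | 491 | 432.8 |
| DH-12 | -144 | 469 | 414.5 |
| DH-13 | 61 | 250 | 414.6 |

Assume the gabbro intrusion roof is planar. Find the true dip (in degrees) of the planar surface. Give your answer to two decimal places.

13.10°

Two edge vectors: DH-11→DH-12 = (-87, -22, -18.3), DH-11→DH-13 = (118, -241, -18.2).
Normal n = (DH-11→DH-12) × (DH-11→DH-13) = (-4009.9, -3742.8, 23563).
So ∂z/∂E = −n_x/n_z = 0.17018 and ∂z/∂N = −n_y/n_z = 0.15884.
Gradient magnitude |∇z| = √(a² + b²) = √(0.02896 + 0.02523) = 0.23279.
True dip = arctan(0.23279) = 13.10°, dipping toward SW (azimuth ≈ 227°).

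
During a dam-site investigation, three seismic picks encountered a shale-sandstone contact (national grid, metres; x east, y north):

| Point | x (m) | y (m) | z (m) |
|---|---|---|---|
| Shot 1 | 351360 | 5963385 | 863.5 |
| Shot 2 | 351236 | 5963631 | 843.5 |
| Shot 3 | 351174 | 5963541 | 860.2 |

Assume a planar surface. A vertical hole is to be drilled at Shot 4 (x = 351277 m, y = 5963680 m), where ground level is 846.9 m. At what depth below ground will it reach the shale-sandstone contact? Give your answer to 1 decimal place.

13.1 m

Let the plane be z = a·x + b·y + c.
Shot 2−Shot 1: −124a + 246b = −20;  Shot 3−Shot 1: −186a + 156b = −3.3.
Solving gives a = −0.087392095, b = −0.125352113.
Then c = 863.5 − a·351360 − b·5963385 = 779092.49.
At (351277, 5963680): z_contact = −30698.83 − 747559.89 + 779092.49 = 833.77 m.
Depth below ground = 846.9 − 833.77 = 13.1 m.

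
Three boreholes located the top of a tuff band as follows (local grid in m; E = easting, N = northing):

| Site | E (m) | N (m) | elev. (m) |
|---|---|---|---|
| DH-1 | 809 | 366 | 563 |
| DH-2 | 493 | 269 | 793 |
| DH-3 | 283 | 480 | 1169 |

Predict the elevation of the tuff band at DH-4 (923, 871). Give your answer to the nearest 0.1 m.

860.8 m

Let the plane be z = a·E + b·N + c.
DH-2−DH-1: −316a − 97b = 230;  DH-3−DH-1: −526a + 114b = 606.
Solving gives a = −0.97652, b = 0.81010.
Then c = 563 − a·809 − b·366 = 1056.51.
At (923, 871): z = −901.3 + 705.6 + 1056.51 = 860.8 m.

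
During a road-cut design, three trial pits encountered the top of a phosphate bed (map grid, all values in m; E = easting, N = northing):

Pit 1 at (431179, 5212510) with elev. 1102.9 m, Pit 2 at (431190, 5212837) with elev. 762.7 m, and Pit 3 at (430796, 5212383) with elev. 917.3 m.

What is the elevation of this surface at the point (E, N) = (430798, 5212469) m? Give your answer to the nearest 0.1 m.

827.1 m

Let the plane be z = a·E + b·N + c.
Pit 2−Pit 1: 11a + 327b = −340.2;  Pit 3−Pit 1: −383a − 127b = −185.6.
Solving gives a = 0.838931236, b = −1.068587901.
Then c = 1102.9 − a·431179 − b·5212510 = 5209398.49.
At (430798, 5212469): z = 361409.9 − 5569981.3 + 5209398.49 = 827.1 m.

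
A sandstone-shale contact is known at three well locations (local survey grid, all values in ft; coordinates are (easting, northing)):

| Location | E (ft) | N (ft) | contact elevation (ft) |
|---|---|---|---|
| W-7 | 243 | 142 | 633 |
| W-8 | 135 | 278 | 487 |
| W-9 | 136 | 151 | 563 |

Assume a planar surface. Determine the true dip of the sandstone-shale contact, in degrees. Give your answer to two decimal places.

40.27°

Two edge vectors: W-7→W-8 = (-108, 136, -146), W-7→W-9 = (-107, 9, -70).
Normal n = (W-7→W-8) × (W-7→W-9) = (-8206, 8062, 13580).
So ∂z/∂E = −n_x/n_z = 0.60427 and ∂z/∂N = −n_y/n_z = −0.59367.
Gradient magnitude |∇z| = √(a² + b²) = √(0.36514 + 0.35244) = 0.84710.
True dip = arctan(0.84710) = 40.27°, dipping toward NW (azimuth ≈ 314°).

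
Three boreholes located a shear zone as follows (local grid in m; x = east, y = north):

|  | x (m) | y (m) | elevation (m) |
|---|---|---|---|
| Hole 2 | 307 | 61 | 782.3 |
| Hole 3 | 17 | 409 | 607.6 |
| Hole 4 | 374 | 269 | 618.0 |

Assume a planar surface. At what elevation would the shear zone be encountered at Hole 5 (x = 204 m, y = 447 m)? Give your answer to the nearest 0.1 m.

534.0 m

Two edge vectors: Hole 2→Hole 3 = (-290, 348, -174.7), Hole 2→Hole 4 = (67, 208, -164.3).
Normal n = (Hole 2→Hole 3) × (Hole 2→Hole 4) = (-20838.8, -59351.9, -83636).
So ∂z/∂x = −n_x/n_z = −0.24916 and ∂z/∂y = −n_y/n_z = −0.70965.
Intercept c from Hole 2: 782.3 + 76.49 + 43.29 = 902.08.
At (204, 447): z = −50.8 − 317.2 + 902.08 = 534.0 m.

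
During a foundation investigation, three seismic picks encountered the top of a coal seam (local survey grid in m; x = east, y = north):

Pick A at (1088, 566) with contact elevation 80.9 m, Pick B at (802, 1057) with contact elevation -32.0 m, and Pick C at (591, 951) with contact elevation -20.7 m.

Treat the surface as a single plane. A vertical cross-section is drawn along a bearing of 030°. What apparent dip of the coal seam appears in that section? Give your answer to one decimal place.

8.6°

Two edge vectors: Pick A→Pick B = (-286, 491, -112.9), Pick A→Pick C = (-497, 385, -101.6).
Normal n = (Pick A→Pick B) × (Pick A→Pick C) = (-6419.1, 27053.7, 133917).
So ∂z/∂x = −n_x/n_z = 0.04793 and ∂z/∂y = −n_y/n_z = −0.20202.
Unit vector along 030° is (sin 30°, cos 30°) = (0.5000, 0.8660).
Slope in that direction = a·(0.5000) + b·(0.8660) = −0.15099.
Apparent dip = arctan|0.15099| = 8.6° (true dip is 11.7°, so apparent ≤ true as expected).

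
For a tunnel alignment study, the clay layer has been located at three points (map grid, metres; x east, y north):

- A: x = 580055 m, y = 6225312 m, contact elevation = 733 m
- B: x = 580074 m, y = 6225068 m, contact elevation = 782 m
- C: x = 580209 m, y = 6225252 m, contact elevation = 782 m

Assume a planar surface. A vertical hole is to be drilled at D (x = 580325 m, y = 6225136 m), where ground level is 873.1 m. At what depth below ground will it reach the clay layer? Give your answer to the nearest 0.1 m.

Two edge vectors: A→B = (19, -244, 49), A→C = (154, -60, 49).
Normal n = (A→B) × (A→C) = (-9016, 6615, 36436).
So ∂z/∂x = −n_x/n_z = 0.247447579 and ∂z/∂y = −n_y/n_z = −0.181551213.
Intercept c from A: 733 − 143533.21 + 1130212.95 = 987412.74.
At (580325, 6225136): z_contact = 143600.02 − 1130180.99 + 987412.74 = 831.76 m.
Depth below ground = 873.1 − 831.76 = 41.3 m.

41.3 m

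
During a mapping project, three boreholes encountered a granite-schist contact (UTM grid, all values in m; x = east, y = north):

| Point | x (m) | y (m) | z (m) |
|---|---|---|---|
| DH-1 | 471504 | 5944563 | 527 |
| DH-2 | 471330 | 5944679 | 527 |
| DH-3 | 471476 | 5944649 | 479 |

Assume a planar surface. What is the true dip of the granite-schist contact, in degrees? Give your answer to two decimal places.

Let the plane be z = a·x + b·y + c.
DH-2−DH-1: −174a + 116b = 0;  DH-3−DH-1: −28a + 86b = −48.
Solving gives a = −0.47525, b = −0.71287.
Gradient magnitude |∇z| = √(a² + b²) = √(0.22586 + 0.50819) = 0.85676.
True dip = arctan(0.85676) = 40.59°, dipping toward NNE (azimuth ≈ 034°).

40.59°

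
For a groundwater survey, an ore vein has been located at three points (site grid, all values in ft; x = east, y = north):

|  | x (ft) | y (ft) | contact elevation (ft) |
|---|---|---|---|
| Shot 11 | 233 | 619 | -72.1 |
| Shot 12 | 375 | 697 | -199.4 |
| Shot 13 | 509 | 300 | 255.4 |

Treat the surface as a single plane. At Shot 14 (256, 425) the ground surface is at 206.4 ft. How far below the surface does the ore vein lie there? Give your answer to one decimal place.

46.7 ft

Two edge vectors: Shot 11→Shot 12 = (142, 78, -127.3), Shot 11→Shot 13 = (276, -319, 327.5).
Normal n = (Shot 11→Shot 12) × (Shot 11→Shot 13) = (-15063.7, -81639.8, -66826).
So ∂z/∂x = −n_x/n_z = −0.22542 and ∂z/∂y = −n_y/n_z = −1.22168.
Intercept c from Shot 11: -72.1 + 52.52 + 756.22 = 736.64.
At (256, 425): z_contact = −57.71 − 519.21 + 736.64 = 159.72 ft.
Depth below ground = 206.4 − 159.72 = 46.7 ft.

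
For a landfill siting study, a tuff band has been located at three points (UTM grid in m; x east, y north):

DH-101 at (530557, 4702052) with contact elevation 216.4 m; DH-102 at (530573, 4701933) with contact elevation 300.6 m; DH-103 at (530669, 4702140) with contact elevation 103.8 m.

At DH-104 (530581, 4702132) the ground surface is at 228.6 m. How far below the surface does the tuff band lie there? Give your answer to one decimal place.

82.9 m

Two edge vectors: DH-101→DH-102 = (16, -119, 84.2), DH-101→DH-103 = (112, 88, -112.6).
Normal n = (DH-101→DH-102) × (DH-101→DH-103) = (5989.8, 11232, 14736).
So ∂z/∂x = −n_x/n_z = −0.406473941 and ∂z/∂y = −n_y/n_z = −0.762214984.
Intercept c from DH-101: 216.4 + 215657.59 + 3583974.49 = 3799848.48.
At (530581, 4702132): z_contact = −215667.35 − 3584035.47 + 3799848.48 = 145.67 m.
Depth below ground = 228.6 − 145.67 = 82.9 m.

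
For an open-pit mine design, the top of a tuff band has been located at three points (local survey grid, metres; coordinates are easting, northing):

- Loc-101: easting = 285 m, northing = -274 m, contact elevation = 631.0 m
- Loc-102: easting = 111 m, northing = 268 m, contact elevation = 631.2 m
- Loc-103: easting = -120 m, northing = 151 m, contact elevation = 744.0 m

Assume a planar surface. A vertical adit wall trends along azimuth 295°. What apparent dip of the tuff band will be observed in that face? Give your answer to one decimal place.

18.0°

Two edge vectors: Loc-101→Loc-102 = (-174, 542, 0.2), Loc-101→Loc-103 = (-405, 425, 113).
Normal n = (Loc-101→Loc-102) × (Loc-101→Loc-103) = (61161, 19581, 145560).
So ∂z/∂easting = −n_x/n_z = −0.42018 and ∂z/∂northing = −n_y/n_z = −0.13452.
Unit vector along 295° is (sin 295°, cos 295°) = (-0.9063, 0.4226).
Slope in that direction = a·(-0.9063) + b·(0.4226) = 0.32396.
Apparent dip = arctan|0.32396| = 18.0° (true dip is 23.8°, so apparent ≤ true as expected).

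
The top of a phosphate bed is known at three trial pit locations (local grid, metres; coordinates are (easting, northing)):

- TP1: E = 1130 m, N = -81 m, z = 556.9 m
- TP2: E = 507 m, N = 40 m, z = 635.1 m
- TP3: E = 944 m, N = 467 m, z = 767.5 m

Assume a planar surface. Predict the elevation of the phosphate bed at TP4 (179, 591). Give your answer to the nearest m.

855 m

Two edge vectors: TP1→TP2 = (-623, 121, 78.2), TP1→TP3 = (-186, 548, 210.6).
Normal n = (TP1→TP2) × (TP1→TP3) = (-17371, 116658.6, -318898).
So ∂z/∂E = −n_x/n_z = −0.05447 and ∂z/∂N = −n_y/n_z = 0.36582.
Intercept c from TP1: 556.9 + 61.55 + 29.63 = 648.08.
At (179, 591): z = −9.8 + 216.2 + 648.08 = 854.5 m.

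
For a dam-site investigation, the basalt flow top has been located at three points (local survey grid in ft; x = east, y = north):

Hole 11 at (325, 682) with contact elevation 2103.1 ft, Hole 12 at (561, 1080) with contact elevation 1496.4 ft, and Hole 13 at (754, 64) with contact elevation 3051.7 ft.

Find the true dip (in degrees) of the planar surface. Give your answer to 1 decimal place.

56.8°

Let the plane be z = a·x + b·y + c.
Hole 12−Hole 11: 236a + 398b = −606.7;  Hole 13−Hole 11: 429a − 618b = 948.6.
Solving gives a = 0.00822, b = −1.52925.
Gradient magnitude |∇z| = √(a² + b²) = √(0.00007 + 2.33859) = 1.52927.
True dip = arctan(1.52927) = 56.8°, dipping toward N (azimuth ≈ 360°).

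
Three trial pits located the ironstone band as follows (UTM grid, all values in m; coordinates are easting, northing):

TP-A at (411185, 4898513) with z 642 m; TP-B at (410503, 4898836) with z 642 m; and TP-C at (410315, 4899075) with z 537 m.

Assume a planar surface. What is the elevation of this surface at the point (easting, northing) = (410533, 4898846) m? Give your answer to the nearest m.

625 m

Let the plane be z = a·easting + b·northing + c.
TP-B−TP-A: −682a + 323b = 0;  TP-C−TP-A: −870a + 562b = −105.
Solving gives a = −0.33160921, b = −0.70017795.
Then c = 642 − a·411185 − b·4898513 = 3566825.54.
At (410533, 4898846): z = −136136.5 − 3430064.0 + 3566825.54 = 625.0 m.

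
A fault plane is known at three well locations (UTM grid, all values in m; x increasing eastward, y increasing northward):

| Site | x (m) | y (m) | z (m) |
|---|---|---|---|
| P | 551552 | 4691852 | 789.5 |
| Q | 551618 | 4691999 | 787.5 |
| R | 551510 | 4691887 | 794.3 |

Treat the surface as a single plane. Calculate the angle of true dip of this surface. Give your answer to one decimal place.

5.5°

Two edge vectors: P→Q = (66, 147, -2), P→R = (-42, 35, 4.8).
Normal n = (P→Q) × (P→R) = (775.6, -232.8, 8484).
So ∂z/∂x = −n_x/n_z = −0.09142 and ∂z/∂y = −n_y/n_z = 0.02744.
Gradient magnitude |∇z| = √(a² + b²) = √(0.00836 + 0.00075) = 0.09545.
True dip = arctan(0.09545) = 5.5°, dipping toward ESE (azimuth ≈ 107°).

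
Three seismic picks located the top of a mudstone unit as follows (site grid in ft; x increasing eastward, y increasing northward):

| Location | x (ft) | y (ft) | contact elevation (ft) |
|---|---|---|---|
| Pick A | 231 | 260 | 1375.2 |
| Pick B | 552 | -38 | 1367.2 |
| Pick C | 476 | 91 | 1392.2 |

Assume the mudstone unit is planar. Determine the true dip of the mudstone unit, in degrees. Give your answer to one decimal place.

27.6°

Let the plane be z = a·x + b·y + c.
Pick B−Pick A: 321a − 298b = −8;  Pick C−Pick A: 245a − 169b = 17.
Solving gives a = 0.34209, b = 0.39534.
Gradient magnitude |∇z| = √(a² + b²) = √(0.11703 + 0.15629) = 0.52280.
True dip = arctan(0.52280) = 27.6°, dipping toward SW (azimuth ≈ 221°).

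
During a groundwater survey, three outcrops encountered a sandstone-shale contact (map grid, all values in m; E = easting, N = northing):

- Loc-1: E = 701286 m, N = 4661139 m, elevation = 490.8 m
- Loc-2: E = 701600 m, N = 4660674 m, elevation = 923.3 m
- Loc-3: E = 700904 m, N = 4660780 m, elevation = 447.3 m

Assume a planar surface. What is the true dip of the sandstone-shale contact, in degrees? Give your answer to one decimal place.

38.6°

Let the plane be z = a·E + b·N + c.
Loc-2−Loc-1: 314a − 465b = 432.5;  Loc-3−Loc-1: −382a − 359b = −43.5.
Solving gives a = 0.60441, b = −0.52197.
Gradient magnitude |∇z| = √(a² + b²) = √(0.36532 + 0.27245) = 0.79860.
True dip = arctan(0.79860) = 38.6°, dipping toward NW (azimuth ≈ 311°).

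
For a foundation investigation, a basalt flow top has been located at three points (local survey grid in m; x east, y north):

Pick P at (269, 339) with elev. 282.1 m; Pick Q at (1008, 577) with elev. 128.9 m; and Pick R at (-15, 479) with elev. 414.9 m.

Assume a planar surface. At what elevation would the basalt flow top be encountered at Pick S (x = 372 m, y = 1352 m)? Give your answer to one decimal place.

Let the plane be z = a·x + b·y + c.
Pick Q−Pick P: 739a + 238b = −153.2;  Pick R−Pick P: −284a + 140b = 132.8.
Solving gives a = −0.310165, b = 0.319379.
Then c = 282.1 − a·269 − b·339 = 257.27.
At (372, 1352): z = −115.4 + 431.8 + 257.27 = 573.7 m.

573.7 m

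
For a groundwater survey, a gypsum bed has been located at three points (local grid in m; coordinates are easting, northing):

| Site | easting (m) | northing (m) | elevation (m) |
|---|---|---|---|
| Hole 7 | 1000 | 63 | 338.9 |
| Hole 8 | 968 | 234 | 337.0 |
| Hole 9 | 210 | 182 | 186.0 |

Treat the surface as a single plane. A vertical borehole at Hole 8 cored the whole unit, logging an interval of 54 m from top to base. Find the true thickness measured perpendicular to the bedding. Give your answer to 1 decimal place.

53.0 m

Let the plane be z = a·easting + b·northing + c.
Hole 8−Hole 7: −32a + 171b = −1.9;  Hole 9−Hole 7: −790a + 119b = −152.9.
Solving gives a = 0.19744, b = 0.02584.
|∇z| = √(a²+b²) = 0.19912, so dip δ = arctan(0.19912) = 11.26°.
True thickness = vertical thickness × cos δ = 54 × cos 11.26° = 53.0 m.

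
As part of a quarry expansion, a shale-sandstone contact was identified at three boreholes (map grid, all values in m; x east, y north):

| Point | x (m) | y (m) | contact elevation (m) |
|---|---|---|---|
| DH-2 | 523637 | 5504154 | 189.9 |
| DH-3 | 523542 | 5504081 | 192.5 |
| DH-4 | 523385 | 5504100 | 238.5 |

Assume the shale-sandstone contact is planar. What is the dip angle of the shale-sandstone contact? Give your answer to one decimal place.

21.5°

Let the plane be z = a·x + b·y + c.
DH-3−DH-2: −95a − 73b = 2.6;  DH-4−DH-2: −252a − 54b = 48.6.
Solving gives a = −0.25685, b = 0.29864.
Gradient magnitude |∇z| = √(a² + b²) = √(0.06597 + 0.08919) = 0.39390.
True dip = arctan(0.39390) = 21.5°, dipping toward SE (azimuth ≈ 139°).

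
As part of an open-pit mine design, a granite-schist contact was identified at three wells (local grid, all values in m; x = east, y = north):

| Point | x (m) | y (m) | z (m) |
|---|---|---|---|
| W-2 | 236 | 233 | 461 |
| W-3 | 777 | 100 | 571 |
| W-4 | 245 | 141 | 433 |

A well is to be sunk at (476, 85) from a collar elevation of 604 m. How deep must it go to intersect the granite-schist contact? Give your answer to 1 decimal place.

Two edge vectors: W-2→W-3 = (541, -133, 110), W-2→W-4 = (9, -92, -28).
Normal n = (W-2→W-3) × (W-2→W-4) = (13844, 16138, -48575).
So ∂z/∂x = −n_x/n_z = 0.28500 and ∂z/∂y = −n_y/n_z = 0.33223.
Intercept c from W-2: 461 − 67.26 − 77.41 = 316.33.
At (476, 85): z_contact = 135.66 + 28.24 + 316.33 = 480.23 m.
Depth below ground = 604 − 480.23 = 123.8 m.

123.8 m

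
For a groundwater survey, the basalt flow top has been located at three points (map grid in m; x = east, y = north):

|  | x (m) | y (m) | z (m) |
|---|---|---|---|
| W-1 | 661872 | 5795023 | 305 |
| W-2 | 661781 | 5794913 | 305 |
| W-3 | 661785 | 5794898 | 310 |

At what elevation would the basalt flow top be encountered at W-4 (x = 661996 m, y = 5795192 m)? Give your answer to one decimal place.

300.2 m

Let the plane be z = a·x + b·y + c.
W-2−W-1: −91a − 110b = 0;  W-3−W-1: −87a − 125b = 5.
Solving gives a = 0.304709141, b = −0.252077562.
Then c = 305 − a·661872 − b·5795023 = 1259421.82.
At (661996, 5795192): z = 201716.2 − 1460837.9 + 1259421.82 = 300.2 m.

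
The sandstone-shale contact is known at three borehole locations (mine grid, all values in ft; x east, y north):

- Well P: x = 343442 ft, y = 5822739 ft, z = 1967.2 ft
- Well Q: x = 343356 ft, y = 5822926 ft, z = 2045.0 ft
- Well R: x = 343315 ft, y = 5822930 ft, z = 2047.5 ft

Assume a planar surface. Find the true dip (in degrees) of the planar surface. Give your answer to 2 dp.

22.14°

Let the plane be z = a·x + b·y + c.
Well Q−Well P: −86a + 187b = 77.8;  Well R−Well P: −127a + 191b = 80.3.
Solving gives a = −0.02134, b = 0.40623.
Gradient magnitude |∇z| = √(a² + b²) = √(0.00046 + 0.16502) = 0.40679.
True dip = arctan(0.40679) = 22.14°, dipping toward S (azimuth ≈ 177°).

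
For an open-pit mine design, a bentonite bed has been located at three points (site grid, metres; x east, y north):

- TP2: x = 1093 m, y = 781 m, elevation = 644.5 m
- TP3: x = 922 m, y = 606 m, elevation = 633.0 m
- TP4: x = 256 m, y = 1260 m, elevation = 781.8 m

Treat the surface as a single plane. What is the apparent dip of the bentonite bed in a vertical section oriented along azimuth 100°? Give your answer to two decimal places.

6.00°

Two edge vectors: TP2→TP3 = (-171, -175, -11.5), TP2→TP4 = (-837, 479, 137.3).
Normal n = (TP2→TP3) × (TP2→TP4) = (-18519, 33103.8, -228384).
So ∂z/∂x = −n_x/n_z = −0.08109 and ∂z/∂y = −n_y/n_z = 0.14495.
Unit vector along 100° is (sin 100°, cos 100°) = (0.9848, -0.1736).
Slope in that direction = a·(0.9848) + b·(-0.1736) = −0.10503.
Apparent dip = arctan|0.10503| = 6.00° (true dip is 9.4°, so apparent ≤ true as expected).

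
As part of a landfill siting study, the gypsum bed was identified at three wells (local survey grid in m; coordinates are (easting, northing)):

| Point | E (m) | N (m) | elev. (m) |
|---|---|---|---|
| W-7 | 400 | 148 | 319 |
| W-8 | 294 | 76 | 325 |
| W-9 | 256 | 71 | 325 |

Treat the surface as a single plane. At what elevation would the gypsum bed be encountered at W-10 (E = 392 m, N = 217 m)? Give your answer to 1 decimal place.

Two edge vectors: W-7→W-8 = (-106, -72, 6), W-7→W-9 = (-144, -77, 6).
Normal n = (W-7→W-8) × (W-7→W-9) = (30, -228, -2206).
So ∂z/∂E = −n_x/n_z = 0.01360 and ∂z/∂N = −n_y/n_z = −0.10335.
Intercept c from W-7: 319 − 5.44 + 15.30 = 328.86.
At (392, 217): z = 5.3 − 22.4 + 328.86 = 311.8 m.

311.8 m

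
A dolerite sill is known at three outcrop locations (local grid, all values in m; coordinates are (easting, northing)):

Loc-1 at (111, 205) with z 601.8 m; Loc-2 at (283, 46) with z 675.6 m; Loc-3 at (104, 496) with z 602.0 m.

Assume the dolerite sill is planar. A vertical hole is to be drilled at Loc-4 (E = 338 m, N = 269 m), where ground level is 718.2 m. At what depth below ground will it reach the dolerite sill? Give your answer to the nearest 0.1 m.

Two edge vectors: Loc-1→Loc-2 = (172, -159, 73.8), Loc-1→Loc-3 = (-7, 291, 0.2).
Normal n = (Loc-1→Loc-2) × (Loc-1→Loc-3) = (-21507.6, -551, 48939).
So ∂z/∂E = −n_x/n_z = 0.43948 and ∂z/∂N = −n_y/n_z = 0.01126.
Intercept c from Loc-1: 601.8 − 48.78 − 2.31 = 550.71.
At (338, 269): z_contact = 148.54 + 3.03 + 550.71 = 702.28 m.
Depth below ground = 718.2 − 702.28 = 15.9 m.

15.9 m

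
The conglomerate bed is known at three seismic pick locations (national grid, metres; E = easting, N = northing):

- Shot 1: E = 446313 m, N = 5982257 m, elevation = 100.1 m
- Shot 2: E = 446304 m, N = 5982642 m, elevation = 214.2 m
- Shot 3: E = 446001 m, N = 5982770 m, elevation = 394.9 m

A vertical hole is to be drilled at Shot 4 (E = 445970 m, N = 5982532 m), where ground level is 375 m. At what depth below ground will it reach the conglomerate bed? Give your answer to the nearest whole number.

33 m

Let the plane be z = a·E + b·N + c.
Shot 2−Shot 1: −9a + 385b = 114.1;  Shot 3−Shot 1: −312a + 513b = 294.8.
Solving gives a = −0.47587249, b = 0.28523934.
Then c = 100.1 − a·446313 − b·5982257 = −1493886.89.
At (445970, 5982532): z_contact = −212224.9 + 1706453.5 − 1493886.89 = 341.8 m.
Depth below ground = 375 − 341.8 = 33 m.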